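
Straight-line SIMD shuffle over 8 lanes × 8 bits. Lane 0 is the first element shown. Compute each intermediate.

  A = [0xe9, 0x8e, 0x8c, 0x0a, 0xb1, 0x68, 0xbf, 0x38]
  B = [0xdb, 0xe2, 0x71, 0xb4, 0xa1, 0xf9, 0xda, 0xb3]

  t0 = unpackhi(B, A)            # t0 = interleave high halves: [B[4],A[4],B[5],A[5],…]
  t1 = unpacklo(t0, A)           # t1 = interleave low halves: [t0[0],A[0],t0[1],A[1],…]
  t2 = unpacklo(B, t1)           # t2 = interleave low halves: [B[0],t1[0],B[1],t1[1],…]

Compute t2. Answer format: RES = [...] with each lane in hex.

RES = [0xdb, 0xa1, 0xe2, 0xe9, 0x71, 0xb1, 0xb4, 0x8e]

t0 = [0xa1, 0xb1, 0xf9, 0x68, 0xda, 0xbf, 0xb3, 0x38]
t1 = [0xa1, 0xe9, 0xb1, 0x8e, 0xf9, 0x8c, 0x68, 0x0a]
t2 = [0xdb, 0xa1, 0xe2, 0xe9, 0x71, 0xb1, 0xb4, 0x8e]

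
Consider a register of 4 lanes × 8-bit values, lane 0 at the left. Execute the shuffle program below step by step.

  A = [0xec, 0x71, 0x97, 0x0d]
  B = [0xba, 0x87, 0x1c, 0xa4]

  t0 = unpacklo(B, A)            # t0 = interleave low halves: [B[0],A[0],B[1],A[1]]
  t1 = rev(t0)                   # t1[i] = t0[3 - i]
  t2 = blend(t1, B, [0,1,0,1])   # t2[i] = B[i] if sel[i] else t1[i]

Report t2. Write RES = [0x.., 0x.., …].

RES = [ 0x71  0x87  0xec  0xa4 ]

t0 = [0xba, 0xec, 0x87, 0x71]
t1 = [0x71, 0x87, 0xec, 0xba]
t2 = [0x71, 0x87, 0xec, 0xa4]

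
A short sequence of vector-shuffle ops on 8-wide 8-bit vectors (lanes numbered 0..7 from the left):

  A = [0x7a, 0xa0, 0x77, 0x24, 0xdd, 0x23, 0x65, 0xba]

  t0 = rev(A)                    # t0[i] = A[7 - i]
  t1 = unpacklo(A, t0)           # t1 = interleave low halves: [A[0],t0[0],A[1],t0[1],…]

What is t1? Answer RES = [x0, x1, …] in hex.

RES = [0x7a, 0xba, 0xa0, 0x65, 0x77, 0x23, 0x24, 0xdd]

→ t0 |ba|65|23|dd|24|77|a0|7a|
→ t1 |7a|ba|a0|65|77|23|24|dd|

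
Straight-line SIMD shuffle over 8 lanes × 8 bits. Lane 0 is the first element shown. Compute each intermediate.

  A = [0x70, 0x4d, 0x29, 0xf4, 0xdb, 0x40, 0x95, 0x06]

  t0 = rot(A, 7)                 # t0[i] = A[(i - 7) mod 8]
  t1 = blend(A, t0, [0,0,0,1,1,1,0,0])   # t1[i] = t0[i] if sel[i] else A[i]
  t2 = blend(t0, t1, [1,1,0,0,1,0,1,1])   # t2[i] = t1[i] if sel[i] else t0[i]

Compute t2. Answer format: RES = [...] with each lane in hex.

→ t0 |4d|29|f4|db|40|95|06|70|
→ t1 |70|4d|29|db|40|95|95|06|
→ t2 |70|4d|f4|db|40|95|95|06|

RES = [ 0x70  0x4d  0xf4  0xdb  0x40  0x95  0x95  0x06 ]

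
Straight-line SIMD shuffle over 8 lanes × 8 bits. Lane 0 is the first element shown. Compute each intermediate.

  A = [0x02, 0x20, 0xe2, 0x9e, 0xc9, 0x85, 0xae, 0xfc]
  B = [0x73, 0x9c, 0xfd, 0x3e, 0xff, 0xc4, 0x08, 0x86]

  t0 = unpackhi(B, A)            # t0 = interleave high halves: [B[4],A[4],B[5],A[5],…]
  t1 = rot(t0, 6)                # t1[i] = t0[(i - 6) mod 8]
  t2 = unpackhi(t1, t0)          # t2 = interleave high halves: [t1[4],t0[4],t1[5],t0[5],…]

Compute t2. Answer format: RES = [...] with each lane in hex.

RES = [0x86, 0x08, 0xfc, 0xae, 0xff, 0x86, 0xc9, 0xfc]

  t0: ff c9 c4 85 08 ae 86 fc
  t1: c4 85 08 ae 86 fc ff c9
  t2: 86 08 fc ae ff 86 c9 fc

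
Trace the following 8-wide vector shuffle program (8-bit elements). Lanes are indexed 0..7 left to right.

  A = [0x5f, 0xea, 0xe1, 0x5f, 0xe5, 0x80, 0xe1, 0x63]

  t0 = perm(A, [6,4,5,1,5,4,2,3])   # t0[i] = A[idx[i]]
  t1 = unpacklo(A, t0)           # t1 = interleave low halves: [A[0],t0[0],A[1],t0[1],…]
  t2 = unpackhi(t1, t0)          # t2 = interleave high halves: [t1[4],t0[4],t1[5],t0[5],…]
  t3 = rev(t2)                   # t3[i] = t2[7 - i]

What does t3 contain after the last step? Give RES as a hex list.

RES = [ 0x5f  0xea  0xe1  0x5f  0xe5  0x80  0x80  0xe1 ]

→ t0 |e1|e5|80|ea|80|e5|e1|5f|
→ t1 |5f|e1|ea|e5|e1|80|5f|ea|
→ t2 |e1|80|80|e5|5f|e1|ea|5f|
→ t3 |5f|ea|e1|5f|e5|80|80|e1|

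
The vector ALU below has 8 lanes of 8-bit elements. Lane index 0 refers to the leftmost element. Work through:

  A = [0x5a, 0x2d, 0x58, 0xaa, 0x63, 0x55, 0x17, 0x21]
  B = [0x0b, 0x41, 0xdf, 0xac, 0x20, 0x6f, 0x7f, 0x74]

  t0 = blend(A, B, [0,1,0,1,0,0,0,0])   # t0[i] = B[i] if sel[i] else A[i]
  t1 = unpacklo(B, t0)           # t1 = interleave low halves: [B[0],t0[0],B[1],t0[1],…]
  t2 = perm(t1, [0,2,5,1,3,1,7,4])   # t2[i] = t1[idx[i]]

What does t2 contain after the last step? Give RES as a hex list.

  t0: 5a 41 58 ac 63 55 17 21
  t1: 0b 5a 41 41 df 58 ac ac
  t2: 0b 41 58 5a 41 5a ac df

RES = [0x0b, 0x41, 0x58, 0x5a, 0x41, 0x5a, 0xac, 0xdf]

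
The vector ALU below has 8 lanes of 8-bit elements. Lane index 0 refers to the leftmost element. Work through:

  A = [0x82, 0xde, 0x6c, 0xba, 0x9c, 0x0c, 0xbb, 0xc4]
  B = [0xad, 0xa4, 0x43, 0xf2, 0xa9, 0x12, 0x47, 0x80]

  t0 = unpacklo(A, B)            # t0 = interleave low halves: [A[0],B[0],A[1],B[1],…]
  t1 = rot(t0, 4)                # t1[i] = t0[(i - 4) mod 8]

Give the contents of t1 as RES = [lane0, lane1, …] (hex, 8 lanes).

→ t0 |82|ad|de|a4|6c|43|ba|f2|
→ t1 |6c|43|ba|f2|82|ad|de|a4|

RES = [ 0x6c  0x43  0xba  0xf2  0x82  0xad  0xde  0xa4 ]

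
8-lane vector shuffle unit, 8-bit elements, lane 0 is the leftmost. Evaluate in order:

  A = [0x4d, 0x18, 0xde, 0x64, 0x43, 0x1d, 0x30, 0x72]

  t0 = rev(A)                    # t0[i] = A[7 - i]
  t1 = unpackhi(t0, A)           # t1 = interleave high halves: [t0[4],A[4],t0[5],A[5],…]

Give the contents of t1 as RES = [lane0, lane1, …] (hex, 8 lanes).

→ t0 |72|30|1d|43|64|de|18|4d|
→ t1 |64|43|de|1d|18|30|4d|72|

RES = [0x64, 0x43, 0xde, 0x1d, 0x18, 0x30, 0x4d, 0x72]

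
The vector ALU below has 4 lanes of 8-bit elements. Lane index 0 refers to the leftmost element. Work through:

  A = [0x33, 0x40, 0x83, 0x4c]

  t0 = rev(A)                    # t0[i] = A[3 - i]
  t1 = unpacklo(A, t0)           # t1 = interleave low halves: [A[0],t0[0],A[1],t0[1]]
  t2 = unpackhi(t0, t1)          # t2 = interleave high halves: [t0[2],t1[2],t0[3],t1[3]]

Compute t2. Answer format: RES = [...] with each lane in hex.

RES = [0x40, 0x40, 0x33, 0x83]

→ t0 |4c|83|40|33|
→ t1 |33|4c|40|83|
→ t2 |40|40|33|83|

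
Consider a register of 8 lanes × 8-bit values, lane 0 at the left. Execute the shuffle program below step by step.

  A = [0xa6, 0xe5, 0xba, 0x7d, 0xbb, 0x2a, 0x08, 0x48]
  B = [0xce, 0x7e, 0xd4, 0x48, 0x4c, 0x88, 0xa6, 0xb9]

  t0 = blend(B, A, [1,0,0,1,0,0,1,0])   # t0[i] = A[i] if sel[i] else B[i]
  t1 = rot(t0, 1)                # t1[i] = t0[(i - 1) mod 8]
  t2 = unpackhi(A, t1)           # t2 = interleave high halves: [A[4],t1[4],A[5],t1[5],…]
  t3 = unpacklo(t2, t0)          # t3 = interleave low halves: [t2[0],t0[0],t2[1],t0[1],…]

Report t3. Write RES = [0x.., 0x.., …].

RES = [ 0xbb  0xa6  0x7d  0x7e  0x2a  0xd4  0x4c  0x7d ]

t0 = [0xa6, 0x7e, 0xd4, 0x7d, 0x4c, 0x88, 0x08, 0xb9]
t1 = [0xb9, 0xa6, 0x7e, 0xd4, 0x7d, 0x4c, 0x88, 0x08]
t2 = [0xbb, 0x7d, 0x2a, 0x4c, 0x08, 0x88, 0x48, 0x08]
t3 = [0xbb, 0xa6, 0x7d, 0x7e, 0x2a, 0xd4, 0x4c, 0x7d]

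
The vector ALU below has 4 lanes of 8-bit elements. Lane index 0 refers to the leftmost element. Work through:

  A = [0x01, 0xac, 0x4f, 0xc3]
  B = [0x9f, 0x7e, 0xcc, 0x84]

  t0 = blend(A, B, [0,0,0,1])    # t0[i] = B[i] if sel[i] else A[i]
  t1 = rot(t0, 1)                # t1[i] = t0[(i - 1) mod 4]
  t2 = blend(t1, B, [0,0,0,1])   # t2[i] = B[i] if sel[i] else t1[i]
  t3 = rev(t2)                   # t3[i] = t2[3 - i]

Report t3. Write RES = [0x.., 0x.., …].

RES = [0x84, 0xac, 0x01, 0x84]

→ t0 |01|ac|4f|84|
→ t1 |84|01|ac|4f|
→ t2 |84|01|ac|84|
→ t3 |84|ac|01|84|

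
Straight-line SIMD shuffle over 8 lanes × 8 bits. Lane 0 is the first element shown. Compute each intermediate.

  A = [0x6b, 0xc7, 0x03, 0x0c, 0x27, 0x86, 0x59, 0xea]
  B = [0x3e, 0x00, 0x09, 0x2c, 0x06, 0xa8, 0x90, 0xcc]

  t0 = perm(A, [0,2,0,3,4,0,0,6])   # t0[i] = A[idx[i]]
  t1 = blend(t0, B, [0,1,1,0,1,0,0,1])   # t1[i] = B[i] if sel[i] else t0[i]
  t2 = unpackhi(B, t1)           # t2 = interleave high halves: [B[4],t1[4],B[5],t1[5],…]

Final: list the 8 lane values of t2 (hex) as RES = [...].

t0 = [0x6b, 0x03, 0x6b, 0x0c, 0x27, 0x6b, 0x6b, 0x59]
t1 = [0x6b, 0x00, 0x09, 0x0c, 0x06, 0x6b, 0x6b, 0xcc]
t2 = [0x06, 0x06, 0xa8, 0x6b, 0x90, 0x6b, 0xcc, 0xcc]

RES = [0x06, 0x06, 0xa8, 0x6b, 0x90, 0x6b, 0xcc, 0xcc]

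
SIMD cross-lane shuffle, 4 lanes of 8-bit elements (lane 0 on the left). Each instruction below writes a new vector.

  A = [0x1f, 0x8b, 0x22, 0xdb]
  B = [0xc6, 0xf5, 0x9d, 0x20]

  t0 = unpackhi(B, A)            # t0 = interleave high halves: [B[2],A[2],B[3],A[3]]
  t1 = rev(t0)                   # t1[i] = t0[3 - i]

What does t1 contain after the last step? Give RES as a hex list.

  t0: 9d 22 20 db
  t1: db 20 22 9d

RES = [ 0xdb  0x20  0x22  0x9d ]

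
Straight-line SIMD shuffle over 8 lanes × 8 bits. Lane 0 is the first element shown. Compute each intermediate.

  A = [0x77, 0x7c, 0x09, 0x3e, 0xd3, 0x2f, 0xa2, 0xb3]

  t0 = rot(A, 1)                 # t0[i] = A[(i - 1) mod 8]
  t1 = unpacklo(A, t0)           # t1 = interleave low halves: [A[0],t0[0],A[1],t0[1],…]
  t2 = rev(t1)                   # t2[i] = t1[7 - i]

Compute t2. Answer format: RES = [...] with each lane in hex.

RES = [0x09, 0x3e, 0x7c, 0x09, 0x77, 0x7c, 0xb3, 0x77]

  t0: b3 77 7c 09 3e d3 2f a2
  t1: 77 b3 7c 77 09 7c 3e 09
  t2: 09 3e 7c 09 77 7c b3 77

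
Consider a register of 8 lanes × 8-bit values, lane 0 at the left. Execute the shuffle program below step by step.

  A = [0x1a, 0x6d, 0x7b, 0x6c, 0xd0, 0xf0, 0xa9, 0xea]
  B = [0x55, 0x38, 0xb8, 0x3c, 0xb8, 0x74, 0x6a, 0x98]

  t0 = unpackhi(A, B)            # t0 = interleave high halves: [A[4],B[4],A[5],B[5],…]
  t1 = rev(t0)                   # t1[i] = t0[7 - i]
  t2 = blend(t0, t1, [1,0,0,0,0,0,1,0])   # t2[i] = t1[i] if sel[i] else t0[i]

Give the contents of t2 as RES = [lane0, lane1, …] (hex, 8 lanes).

RES = [0x98, 0xb8, 0xf0, 0x74, 0xa9, 0x6a, 0xb8, 0x98]

t0 = [0xd0, 0xb8, 0xf0, 0x74, 0xa9, 0x6a, 0xea, 0x98]
t1 = [0x98, 0xea, 0x6a, 0xa9, 0x74, 0xf0, 0xb8, 0xd0]
t2 = [0x98, 0xb8, 0xf0, 0x74, 0xa9, 0x6a, 0xb8, 0x98]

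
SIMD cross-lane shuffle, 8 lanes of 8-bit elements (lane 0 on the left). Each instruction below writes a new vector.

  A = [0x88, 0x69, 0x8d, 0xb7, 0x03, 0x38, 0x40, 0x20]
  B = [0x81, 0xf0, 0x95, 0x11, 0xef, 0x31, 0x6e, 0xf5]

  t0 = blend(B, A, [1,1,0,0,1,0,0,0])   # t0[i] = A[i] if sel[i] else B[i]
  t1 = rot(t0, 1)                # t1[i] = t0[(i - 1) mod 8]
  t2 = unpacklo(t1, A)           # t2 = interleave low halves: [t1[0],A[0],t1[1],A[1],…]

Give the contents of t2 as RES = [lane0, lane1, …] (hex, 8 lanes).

  t0: 88 69 95 11 03 31 6e f5
  t1: f5 88 69 95 11 03 31 6e
  t2: f5 88 88 69 69 8d 95 b7

RES = [0xf5, 0x88, 0x88, 0x69, 0x69, 0x8d, 0x95, 0xb7]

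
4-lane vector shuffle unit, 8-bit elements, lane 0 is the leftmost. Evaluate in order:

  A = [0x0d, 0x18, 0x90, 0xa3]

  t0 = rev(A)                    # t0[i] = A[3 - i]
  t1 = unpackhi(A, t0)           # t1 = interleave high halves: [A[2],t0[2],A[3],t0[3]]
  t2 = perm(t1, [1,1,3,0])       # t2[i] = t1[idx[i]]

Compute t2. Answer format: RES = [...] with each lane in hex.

→ t0 |a3|90|18|0d|
→ t1 |90|18|a3|0d|
→ t2 |18|18|0d|90|

RES = [0x18, 0x18, 0x0d, 0x90]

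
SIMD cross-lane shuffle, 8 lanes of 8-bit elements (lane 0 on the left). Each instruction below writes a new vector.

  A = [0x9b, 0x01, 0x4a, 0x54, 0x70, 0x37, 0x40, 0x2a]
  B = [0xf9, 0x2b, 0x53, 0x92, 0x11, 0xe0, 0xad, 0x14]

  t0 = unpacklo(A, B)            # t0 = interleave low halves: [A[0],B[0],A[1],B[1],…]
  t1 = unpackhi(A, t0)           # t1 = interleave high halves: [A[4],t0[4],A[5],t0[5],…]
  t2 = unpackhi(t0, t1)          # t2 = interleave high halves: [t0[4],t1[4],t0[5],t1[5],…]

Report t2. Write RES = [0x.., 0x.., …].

→ t0 |9b|f9|01|2b|4a|53|54|92|
→ t1 |70|4a|37|53|40|54|2a|92|
→ t2 |4a|40|53|54|54|2a|92|92|

RES = [0x4a, 0x40, 0x53, 0x54, 0x54, 0x2a, 0x92, 0x92]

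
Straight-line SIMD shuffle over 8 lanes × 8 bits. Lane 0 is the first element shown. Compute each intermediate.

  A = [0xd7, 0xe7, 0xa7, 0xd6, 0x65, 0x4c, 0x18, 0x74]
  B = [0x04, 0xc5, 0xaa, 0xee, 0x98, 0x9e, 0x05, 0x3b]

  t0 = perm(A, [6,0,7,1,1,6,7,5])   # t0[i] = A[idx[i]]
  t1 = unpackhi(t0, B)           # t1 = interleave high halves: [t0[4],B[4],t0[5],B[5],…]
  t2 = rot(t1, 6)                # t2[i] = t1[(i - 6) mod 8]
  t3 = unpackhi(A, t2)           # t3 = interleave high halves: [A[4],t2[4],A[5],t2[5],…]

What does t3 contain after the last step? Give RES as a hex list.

t0 = [0x18, 0xd7, 0x74, 0xe7, 0xe7, 0x18, 0x74, 0x4c]
t1 = [0xe7, 0x98, 0x18, 0x9e, 0x74, 0x05, 0x4c, 0x3b]
t2 = [0x18, 0x9e, 0x74, 0x05, 0x4c, 0x3b, 0xe7, 0x98]
t3 = [0x65, 0x4c, 0x4c, 0x3b, 0x18, 0xe7, 0x74, 0x98]

RES = [ 0x65  0x4c  0x4c  0x3b  0x18  0xe7  0x74  0x98 ]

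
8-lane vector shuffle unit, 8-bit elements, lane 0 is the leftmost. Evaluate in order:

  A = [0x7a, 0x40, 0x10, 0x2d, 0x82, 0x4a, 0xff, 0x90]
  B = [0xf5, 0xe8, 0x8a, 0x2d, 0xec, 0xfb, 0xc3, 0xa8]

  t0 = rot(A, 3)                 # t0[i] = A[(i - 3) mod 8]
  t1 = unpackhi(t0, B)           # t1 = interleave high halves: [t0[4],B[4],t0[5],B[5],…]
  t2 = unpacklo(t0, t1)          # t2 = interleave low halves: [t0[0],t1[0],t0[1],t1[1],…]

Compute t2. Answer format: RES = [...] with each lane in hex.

→ t0 |4a|ff|90|7a|40|10|2d|82|
→ t1 |40|ec|10|fb|2d|c3|82|a8|
→ t2 |4a|40|ff|ec|90|10|7a|fb|

RES = [0x4a, 0x40, 0xff, 0xec, 0x90, 0x10, 0x7a, 0xfb]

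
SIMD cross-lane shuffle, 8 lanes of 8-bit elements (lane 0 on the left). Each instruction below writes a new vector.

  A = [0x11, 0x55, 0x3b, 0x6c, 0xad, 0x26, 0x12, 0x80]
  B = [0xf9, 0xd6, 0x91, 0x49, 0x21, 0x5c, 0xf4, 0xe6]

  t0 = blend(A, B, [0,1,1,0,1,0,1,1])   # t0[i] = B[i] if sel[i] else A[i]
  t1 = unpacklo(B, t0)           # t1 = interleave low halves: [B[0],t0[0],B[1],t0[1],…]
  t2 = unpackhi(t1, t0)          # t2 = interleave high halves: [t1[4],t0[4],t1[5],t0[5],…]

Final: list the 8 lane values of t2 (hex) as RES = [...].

RES = [0x91, 0x21, 0x91, 0x26, 0x49, 0xf4, 0x6c, 0xe6]

t0 = [0x11, 0xd6, 0x91, 0x6c, 0x21, 0x26, 0xf4, 0xe6]
t1 = [0xf9, 0x11, 0xd6, 0xd6, 0x91, 0x91, 0x49, 0x6c]
t2 = [0x91, 0x21, 0x91, 0x26, 0x49, 0xf4, 0x6c, 0xe6]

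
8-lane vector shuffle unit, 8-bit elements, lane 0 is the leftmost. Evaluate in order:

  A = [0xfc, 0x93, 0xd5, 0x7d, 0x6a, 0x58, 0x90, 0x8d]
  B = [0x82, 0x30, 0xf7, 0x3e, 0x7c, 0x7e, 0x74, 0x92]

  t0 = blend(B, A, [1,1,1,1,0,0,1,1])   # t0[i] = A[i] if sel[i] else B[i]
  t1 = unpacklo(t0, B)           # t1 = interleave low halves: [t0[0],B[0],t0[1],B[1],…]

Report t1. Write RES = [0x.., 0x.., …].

RES = [ 0xfc  0x82  0x93  0x30  0xd5  0xf7  0x7d  0x3e ]

→ t0 |fc|93|d5|7d|7c|7e|90|8d|
→ t1 |fc|82|93|30|d5|f7|7d|3e|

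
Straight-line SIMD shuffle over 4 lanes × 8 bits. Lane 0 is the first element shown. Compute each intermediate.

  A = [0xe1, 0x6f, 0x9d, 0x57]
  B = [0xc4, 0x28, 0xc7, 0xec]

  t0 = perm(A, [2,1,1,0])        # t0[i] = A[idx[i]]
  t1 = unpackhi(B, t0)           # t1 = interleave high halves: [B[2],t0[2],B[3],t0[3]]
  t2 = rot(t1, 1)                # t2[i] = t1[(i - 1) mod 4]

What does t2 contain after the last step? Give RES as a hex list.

t0 = [0x9d, 0x6f, 0x6f, 0xe1]
t1 = [0xc7, 0x6f, 0xec, 0xe1]
t2 = [0xe1, 0xc7, 0x6f, 0xec]

RES = [ 0xe1  0xc7  0x6f  0xec ]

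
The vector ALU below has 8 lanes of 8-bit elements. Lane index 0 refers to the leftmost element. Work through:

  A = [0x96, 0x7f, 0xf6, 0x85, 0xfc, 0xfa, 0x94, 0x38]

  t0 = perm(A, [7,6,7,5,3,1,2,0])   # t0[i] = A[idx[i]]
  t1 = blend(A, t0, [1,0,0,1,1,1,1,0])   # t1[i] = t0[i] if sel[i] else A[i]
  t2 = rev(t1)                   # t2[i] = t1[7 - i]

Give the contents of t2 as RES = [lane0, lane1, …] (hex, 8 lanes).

  t0: 38 94 38 fa 85 7f f6 96
  t1: 38 7f f6 fa 85 7f f6 38
  t2: 38 f6 7f 85 fa f6 7f 38

RES = [ 0x38  0xf6  0x7f  0x85  0xfa  0xf6  0x7f  0x38 ]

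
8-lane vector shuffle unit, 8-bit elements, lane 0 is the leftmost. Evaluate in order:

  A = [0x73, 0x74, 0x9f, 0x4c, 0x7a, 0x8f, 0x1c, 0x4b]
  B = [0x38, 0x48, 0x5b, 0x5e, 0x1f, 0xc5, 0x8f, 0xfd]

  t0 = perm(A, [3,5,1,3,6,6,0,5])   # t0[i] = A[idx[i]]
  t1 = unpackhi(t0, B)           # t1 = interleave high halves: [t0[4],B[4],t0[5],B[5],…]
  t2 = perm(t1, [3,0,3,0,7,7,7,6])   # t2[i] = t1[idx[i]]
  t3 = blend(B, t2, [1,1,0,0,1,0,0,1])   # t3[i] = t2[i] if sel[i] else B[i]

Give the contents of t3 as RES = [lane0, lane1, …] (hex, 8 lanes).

  t0: 4c 8f 74 4c 1c 1c 73 8f
  t1: 1c 1f 1c c5 73 8f 8f fd
  t2: c5 1c c5 1c fd fd fd 8f
  t3: c5 1c 5b 5e fd c5 8f 8f

RES = [0xc5, 0x1c, 0x5b, 0x5e, 0xfd, 0xc5, 0x8f, 0x8f]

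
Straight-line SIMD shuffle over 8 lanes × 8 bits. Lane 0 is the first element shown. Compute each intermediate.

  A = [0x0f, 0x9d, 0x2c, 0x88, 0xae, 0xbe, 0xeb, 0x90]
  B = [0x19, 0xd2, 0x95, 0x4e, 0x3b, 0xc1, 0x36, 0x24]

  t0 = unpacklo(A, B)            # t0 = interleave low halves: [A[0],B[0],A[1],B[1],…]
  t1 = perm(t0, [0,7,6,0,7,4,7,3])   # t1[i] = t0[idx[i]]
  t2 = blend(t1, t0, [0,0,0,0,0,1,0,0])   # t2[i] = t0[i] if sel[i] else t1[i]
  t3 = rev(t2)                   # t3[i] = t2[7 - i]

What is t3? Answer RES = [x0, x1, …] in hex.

  t0: 0f 19 9d d2 2c 95 88 4e
  t1: 0f 4e 88 0f 4e 2c 4e d2
  t2: 0f 4e 88 0f 4e 95 4e d2
  t3: d2 4e 95 4e 0f 88 4e 0f

RES = [0xd2, 0x4e, 0x95, 0x4e, 0x0f, 0x88, 0x4e, 0x0f]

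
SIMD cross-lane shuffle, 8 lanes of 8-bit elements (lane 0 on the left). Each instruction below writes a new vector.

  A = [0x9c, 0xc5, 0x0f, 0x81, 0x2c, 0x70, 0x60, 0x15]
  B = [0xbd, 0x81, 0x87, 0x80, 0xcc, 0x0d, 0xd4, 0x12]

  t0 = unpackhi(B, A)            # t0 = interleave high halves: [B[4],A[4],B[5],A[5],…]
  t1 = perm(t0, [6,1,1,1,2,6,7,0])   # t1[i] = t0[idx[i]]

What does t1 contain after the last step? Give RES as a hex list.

  t0: cc 2c 0d 70 d4 60 12 15
  t1: 12 2c 2c 2c 0d 12 15 cc

RES = [0x12, 0x2c, 0x2c, 0x2c, 0x0d, 0x12, 0x15, 0xcc]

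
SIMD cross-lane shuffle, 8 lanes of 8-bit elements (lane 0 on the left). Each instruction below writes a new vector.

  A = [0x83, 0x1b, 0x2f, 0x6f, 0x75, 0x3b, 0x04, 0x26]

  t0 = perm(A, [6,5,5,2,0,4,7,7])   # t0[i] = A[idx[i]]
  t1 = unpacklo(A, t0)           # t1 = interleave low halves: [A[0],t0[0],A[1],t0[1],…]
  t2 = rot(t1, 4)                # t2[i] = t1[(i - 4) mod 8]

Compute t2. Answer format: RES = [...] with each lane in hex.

  t0: 04 3b 3b 2f 83 75 26 26
  t1: 83 04 1b 3b 2f 3b 6f 2f
  t2: 2f 3b 6f 2f 83 04 1b 3b

RES = [ 0x2f  0x3b  0x6f  0x2f  0x83  0x04  0x1b  0x3b ]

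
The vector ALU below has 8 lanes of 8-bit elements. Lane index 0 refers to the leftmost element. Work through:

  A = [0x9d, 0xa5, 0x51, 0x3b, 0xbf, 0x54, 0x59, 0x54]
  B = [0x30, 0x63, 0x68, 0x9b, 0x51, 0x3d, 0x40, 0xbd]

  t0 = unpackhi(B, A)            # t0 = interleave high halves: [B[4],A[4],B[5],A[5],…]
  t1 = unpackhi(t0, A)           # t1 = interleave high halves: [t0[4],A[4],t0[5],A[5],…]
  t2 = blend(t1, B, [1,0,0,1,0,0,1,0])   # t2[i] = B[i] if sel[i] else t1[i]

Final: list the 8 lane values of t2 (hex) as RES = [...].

RES = [0x30, 0xbf, 0x59, 0x9b, 0xbd, 0x59, 0x40, 0x54]

→ t0 |51|bf|3d|54|40|59|bd|54|
→ t1 |40|bf|59|54|bd|59|54|54|
→ t2 |30|bf|59|9b|bd|59|40|54|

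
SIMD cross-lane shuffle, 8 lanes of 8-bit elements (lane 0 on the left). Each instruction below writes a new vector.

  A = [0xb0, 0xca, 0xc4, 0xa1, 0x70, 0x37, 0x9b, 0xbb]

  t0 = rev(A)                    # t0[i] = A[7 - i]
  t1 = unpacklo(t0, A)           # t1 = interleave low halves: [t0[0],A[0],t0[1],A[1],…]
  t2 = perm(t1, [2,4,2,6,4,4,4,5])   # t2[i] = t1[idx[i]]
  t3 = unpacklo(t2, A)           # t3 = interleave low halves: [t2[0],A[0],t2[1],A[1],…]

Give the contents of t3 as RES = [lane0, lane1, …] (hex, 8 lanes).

RES = [ 0x9b  0xb0  0x37  0xca  0x9b  0xc4  0x70  0xa1 ]

t0 = [0xbb, 0x9b, 0x37, 0x70, 0xa1, 0xc4, 0xca, 0xb0]
t1 = [0xbb, 0xb0, 0x9b, 0xca, 0x37, 0xc4, 0x70, 0xa1]
t2 = [0x9b, 0x37, 0x9b, 0x70, 0x37, 0x37, 0x37, 0xc4]
t3 = [0x9b, 0xb0, 0x37, 0xca, 0x9b, 0xc4, 0x70, 0xa1]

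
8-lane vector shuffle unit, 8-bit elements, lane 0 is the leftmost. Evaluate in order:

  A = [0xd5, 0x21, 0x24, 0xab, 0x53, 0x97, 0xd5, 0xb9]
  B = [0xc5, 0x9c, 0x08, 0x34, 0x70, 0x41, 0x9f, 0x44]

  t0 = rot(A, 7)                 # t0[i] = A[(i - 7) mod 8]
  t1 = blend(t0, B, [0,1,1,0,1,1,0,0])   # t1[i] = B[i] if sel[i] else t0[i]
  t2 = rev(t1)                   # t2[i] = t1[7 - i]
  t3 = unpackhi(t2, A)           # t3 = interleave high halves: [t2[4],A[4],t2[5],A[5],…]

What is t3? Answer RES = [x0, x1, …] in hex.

RES = [ 0x53  0x53  0x08  0x97  0x9c  0xd5  0x21  0xb9 ]

→ t0 |21|24|ab|53|97|d5|b9|d5|
→ t1 |21|9c|08|53|70|41|b9|d5|
→ t2 |d5|b9|41|70|53|08|9c|21|
→ t3 |53|53|08|97|9c|d5|21|b9|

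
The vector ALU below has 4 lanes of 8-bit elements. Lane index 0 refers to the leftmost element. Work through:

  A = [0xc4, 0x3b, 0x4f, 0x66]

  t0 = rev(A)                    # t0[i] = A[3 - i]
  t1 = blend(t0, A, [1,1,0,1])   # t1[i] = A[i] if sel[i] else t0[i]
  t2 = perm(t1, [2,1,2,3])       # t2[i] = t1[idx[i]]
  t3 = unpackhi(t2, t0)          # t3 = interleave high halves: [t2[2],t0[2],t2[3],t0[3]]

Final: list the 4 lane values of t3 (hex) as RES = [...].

RES = [ 0x3b  0x3b  0x66  0xc4 ]

→ t0 |66|4f|3b|c4|
→ t1 |c4|3b|3b|66|
→ t2 |3b|3b|3b|66|
→ t3 |3b|3b|66|c4|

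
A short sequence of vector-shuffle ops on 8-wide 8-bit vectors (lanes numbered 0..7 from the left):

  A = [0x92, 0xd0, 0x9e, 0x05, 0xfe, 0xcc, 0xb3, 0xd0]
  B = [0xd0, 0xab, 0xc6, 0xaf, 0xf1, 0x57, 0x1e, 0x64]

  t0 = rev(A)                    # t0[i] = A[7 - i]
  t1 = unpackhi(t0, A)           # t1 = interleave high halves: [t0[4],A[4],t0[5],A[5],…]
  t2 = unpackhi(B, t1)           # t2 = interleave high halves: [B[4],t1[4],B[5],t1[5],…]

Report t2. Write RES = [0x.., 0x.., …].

RES = [0xf1, 0xd0, 0x57, 0xb3, 0x1e, 0x92, 0x64, 0xd0]

→ t0 |d0|b3|cc|fe|05|9e|d0|92|
→ t1 |05|fe|9e|cc|d0|b3|92|d0|
→ t2 |f1|d0|57|b3|1e|92|64|d0|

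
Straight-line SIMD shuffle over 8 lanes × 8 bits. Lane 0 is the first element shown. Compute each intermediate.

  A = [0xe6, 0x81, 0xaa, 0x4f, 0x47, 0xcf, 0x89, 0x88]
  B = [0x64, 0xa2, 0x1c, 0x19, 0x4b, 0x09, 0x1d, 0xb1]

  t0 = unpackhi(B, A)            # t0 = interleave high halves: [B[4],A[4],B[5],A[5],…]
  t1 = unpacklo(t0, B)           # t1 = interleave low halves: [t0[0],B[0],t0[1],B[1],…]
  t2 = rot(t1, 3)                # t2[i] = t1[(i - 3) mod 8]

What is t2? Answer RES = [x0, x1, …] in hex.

RES = [0x1c, 0xcf, 0x19, 0x4b, 0x64, 0x47, 0xa2, 0x09]

→ t0 |4b|47|09|cf|1d|89|b1|88|
→ t1 |4b|64|47|a2|09|1c|cf|19|
→ t2 |1c|cf|19|4b|64|47|a2|09|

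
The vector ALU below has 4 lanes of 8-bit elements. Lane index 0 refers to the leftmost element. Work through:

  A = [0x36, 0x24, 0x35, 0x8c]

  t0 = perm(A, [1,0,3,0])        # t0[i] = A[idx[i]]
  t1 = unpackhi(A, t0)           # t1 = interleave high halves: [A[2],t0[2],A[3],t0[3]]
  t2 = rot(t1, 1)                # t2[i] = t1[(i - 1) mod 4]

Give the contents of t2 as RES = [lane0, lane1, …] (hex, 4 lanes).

  t0: 24 36 8c 36
  t1: 35 8c 8c 36
  t2: 36 35 8c 8c

RES = [0x36, 0x35, 0x8c, 0x8c]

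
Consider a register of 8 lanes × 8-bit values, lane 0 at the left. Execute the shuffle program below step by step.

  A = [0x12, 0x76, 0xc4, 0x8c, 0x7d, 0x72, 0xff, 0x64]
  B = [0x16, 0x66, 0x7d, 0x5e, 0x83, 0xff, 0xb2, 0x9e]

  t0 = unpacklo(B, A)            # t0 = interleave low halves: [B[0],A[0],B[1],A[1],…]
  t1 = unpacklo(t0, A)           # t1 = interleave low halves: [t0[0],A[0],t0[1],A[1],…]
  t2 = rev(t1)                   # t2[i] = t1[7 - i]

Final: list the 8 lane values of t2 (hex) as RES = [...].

RES = [0x8c, 0x76, 0xc4, 0x66, 0x76, 0x12, 0x12, 0x16]

  t0: 16 12 66 76 7d c4 5e 8c
  t1: 16 12 12 76 66 c4 76 8c
  t2: 8c 76 c4 66 76 12 12 16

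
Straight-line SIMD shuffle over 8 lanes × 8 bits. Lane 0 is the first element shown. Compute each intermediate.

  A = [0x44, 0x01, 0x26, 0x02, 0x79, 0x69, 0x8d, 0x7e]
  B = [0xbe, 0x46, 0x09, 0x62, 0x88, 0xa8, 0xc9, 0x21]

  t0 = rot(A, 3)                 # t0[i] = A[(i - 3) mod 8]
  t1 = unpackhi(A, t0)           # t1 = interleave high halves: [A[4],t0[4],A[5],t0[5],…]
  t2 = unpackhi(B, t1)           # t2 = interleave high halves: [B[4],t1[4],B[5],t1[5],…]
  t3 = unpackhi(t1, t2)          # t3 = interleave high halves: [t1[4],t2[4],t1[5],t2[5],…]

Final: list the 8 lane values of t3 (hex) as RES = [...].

→ t0 |69|8d|7e|44|01|26|02|79|
→ t1 |79|01|69|26|8d|02|7e|79|
→ t2 |88|8d|a8|02|c9|7e|21|79|
→ t3 |8d|c9|02|7e|7e|21|79|79|

RES = [ 0x8d  0xc9  0x02  0x7e  0x7e  0x21  0x79  0x79 ]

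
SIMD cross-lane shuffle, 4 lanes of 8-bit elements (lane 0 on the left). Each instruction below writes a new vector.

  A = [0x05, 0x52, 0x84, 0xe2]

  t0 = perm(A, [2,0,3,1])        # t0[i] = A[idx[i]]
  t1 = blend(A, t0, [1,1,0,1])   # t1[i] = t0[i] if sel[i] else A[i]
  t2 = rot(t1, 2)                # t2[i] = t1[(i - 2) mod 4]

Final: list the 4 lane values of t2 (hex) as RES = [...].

  t0: 84 05 e2 52
  t1: 84 05 84 52
  t2: 84 52 84 05

RES = [ 0x84  0x52  0x84  0x05 ]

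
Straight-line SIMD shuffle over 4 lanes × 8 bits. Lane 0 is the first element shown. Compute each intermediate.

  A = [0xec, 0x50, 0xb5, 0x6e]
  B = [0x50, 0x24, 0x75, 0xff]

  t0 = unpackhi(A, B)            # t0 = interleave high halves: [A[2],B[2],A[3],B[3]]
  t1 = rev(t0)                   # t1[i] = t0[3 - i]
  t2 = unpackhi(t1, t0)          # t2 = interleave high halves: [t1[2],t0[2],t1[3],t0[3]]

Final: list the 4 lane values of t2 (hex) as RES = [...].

t0 = [0xb5, 0x75, 0x6e, 0xff]
t1 = [0xff, 0x6e, 0x75, 0xb5]
t2 = [0x75, 0x6e, 0xb5, 0xff]

RES = [0x75, 0x6e, 0xb5, 0xff]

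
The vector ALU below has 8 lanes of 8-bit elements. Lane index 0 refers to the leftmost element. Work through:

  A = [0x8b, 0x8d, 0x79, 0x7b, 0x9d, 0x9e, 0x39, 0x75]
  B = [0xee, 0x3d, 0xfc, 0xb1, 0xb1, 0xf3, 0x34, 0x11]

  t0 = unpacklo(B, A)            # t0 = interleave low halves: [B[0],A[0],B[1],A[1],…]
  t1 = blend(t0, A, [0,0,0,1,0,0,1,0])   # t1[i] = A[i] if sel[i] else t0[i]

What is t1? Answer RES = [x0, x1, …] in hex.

RES = [ 0xee  0x8b  0x3d  0x7b  0xfc  0x79  0x39  0x7b ]

t0 = [0xee, 0x8b, 0x3d, 0x8d, 0xfc, 0x79, 0xb1, 0x7b]
t1 = [0xee, 0x8b, 0x3d, 0x7b, 0xfc, 0x79, 0x39, 0x7b]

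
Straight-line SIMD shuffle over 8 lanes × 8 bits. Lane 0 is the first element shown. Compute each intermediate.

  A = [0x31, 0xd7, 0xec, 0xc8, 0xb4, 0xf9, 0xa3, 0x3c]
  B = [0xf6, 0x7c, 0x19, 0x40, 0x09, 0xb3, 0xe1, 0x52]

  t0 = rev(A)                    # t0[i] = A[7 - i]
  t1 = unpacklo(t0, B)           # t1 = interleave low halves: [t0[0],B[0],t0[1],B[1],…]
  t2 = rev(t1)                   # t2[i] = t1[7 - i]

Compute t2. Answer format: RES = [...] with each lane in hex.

→ t0 |3c|a3|f9|b4|c8|ec|d7|31|
→ t1 |3c|f6|a3|7c|f9|19|b4|40|
→ t2 |40|b4|19|f9|7c|a3|f6|3c|

RES = [ 0x40  0xb4  0x19  0xf9  0x7c  0xa3  0xf6  0x3c ]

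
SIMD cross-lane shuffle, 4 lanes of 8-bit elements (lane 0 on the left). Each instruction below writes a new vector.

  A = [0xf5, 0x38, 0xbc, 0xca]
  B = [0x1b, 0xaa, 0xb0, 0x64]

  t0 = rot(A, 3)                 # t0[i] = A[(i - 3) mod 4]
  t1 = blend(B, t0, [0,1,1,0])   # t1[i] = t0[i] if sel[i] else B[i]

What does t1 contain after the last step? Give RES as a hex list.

  t0: 38 bc ca f5
  t1: 1b bc ca 64

RES = [ 0x1b  0xbc  0xca  0x64 ]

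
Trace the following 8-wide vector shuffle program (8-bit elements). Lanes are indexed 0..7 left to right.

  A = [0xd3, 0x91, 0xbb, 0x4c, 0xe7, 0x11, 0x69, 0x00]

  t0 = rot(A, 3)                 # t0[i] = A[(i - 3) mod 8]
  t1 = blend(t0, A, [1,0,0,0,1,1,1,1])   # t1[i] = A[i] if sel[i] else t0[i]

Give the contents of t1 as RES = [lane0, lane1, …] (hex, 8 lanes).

RES = [0xd3, 0x69, 0x00, 0xd3, 0xe7, 0x11, 0x69, 0x00]

  t0: 11 69 00 d3 91 bb 4c e7
  t1: d3 69 00 d3 e7 11 69 00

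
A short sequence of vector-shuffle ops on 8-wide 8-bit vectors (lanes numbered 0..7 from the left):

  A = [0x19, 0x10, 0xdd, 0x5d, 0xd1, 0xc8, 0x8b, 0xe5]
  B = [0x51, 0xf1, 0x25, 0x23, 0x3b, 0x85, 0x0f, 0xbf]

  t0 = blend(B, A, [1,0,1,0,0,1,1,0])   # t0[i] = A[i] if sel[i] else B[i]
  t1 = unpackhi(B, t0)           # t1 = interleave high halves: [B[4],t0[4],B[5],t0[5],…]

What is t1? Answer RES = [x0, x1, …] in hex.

RES = [0x3b, 0x3b, 0x85, 0xc8, 0x0f, 0x8b, 0xbf, 0xbf]

→ t0 |19|f1|dd|23|3b|c8|8b|bf|
→ t1 |3b|3b|85|c8|0f|8b|bf|bf|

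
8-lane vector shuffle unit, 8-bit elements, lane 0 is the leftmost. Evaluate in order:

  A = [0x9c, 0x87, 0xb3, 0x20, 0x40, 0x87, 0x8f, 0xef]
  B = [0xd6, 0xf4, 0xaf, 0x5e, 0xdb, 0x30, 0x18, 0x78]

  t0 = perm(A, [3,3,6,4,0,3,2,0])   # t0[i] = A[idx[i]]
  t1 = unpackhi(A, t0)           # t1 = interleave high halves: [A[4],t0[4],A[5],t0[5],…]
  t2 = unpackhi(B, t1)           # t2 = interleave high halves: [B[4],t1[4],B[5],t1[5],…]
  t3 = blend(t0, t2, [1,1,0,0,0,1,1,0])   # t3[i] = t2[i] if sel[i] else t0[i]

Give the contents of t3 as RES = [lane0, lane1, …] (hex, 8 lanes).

→ t0 |20|20|8f|40|9c|20|b3|9c|
→ t1 |40|9c|87|20|8f|b3|ef|9c|
→ t2 |db|8f|30|b3|18|ef|78|9c|
→ t3 |db|8f|8f|40|9c|ef|78|9c|

RES = [ 0xdb  0x8f  0x8f  0x40  0x9c  0xef  0x78  0x9c ]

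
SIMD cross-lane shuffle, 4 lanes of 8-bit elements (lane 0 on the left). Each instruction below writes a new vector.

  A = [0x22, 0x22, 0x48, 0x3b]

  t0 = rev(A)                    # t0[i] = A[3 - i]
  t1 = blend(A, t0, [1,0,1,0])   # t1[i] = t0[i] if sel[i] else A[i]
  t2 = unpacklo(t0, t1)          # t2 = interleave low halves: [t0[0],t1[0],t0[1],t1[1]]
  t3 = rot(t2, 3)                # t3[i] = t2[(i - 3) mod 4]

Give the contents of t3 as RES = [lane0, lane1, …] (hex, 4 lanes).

RES = [ 0x3b  0x48  0x22  0x3b ]

  t0: 3b 48 22 22
  t1: 3b 22 22 3b
  t2: 3b 3b 48 22
  t3: 3b 48 22 3b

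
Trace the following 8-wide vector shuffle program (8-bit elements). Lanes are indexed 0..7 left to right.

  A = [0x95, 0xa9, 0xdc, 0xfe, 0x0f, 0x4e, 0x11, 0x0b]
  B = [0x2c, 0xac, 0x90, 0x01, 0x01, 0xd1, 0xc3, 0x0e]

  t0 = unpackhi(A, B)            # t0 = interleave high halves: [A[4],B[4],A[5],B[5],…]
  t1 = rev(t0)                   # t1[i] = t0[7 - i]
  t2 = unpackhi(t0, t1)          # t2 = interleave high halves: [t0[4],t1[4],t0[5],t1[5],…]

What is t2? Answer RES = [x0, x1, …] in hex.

RES = [ 0x11  0xd1  0xc3  0x4e  0x0b  0x01  0x0e  0x0f ]

  t0: 0f 01 4e d1 11 c3 0b 0e
  t1: 0e 0b c3 11 d1 4e 01 0f
  t2: 11 d1 c3 4e 0b 01 0e 0f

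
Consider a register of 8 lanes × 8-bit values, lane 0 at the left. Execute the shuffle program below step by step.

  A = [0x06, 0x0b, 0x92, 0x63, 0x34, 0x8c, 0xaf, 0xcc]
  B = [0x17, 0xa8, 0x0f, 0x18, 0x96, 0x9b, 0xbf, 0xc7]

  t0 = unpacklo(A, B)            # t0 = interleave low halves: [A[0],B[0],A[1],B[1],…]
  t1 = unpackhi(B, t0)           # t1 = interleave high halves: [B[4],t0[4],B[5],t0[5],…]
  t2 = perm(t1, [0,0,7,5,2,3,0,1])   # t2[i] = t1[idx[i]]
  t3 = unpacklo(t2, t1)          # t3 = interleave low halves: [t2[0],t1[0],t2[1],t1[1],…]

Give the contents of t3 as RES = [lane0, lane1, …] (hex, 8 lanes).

t0 = [0x06, 0x17, 0x0b, 0xa8, 0x92, 0x0f, 0x63, 0x18]
t1 = [0x96, 0x92, 0x9b, 0x0f, 0xbf, 0x63, 0xc7, 0x18]
t2 = [0x96, 0x96, 0x18, 0x63, 0x9b, 0x0f, 0x96, 0x92]
t3 = [0x96, 0x96, 0x96, 0x92, 0x18, 0x9b, 0x63, 0x0f]

RES = [0x96, 0x96, 0x96, 0x92, 0x18, 0x9b, 0x63, 0x0f]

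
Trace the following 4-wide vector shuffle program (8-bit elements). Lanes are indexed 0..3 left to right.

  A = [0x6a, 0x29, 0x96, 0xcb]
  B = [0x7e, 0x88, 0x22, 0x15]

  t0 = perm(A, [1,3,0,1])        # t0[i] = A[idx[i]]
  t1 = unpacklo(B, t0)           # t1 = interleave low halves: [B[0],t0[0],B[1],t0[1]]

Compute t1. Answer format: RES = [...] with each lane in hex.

→ t0 |29|cb|6a|29|
→ t1 |7e|29|88|cb|

RES = [ 0x7e  0x29  0x88  0xcb ]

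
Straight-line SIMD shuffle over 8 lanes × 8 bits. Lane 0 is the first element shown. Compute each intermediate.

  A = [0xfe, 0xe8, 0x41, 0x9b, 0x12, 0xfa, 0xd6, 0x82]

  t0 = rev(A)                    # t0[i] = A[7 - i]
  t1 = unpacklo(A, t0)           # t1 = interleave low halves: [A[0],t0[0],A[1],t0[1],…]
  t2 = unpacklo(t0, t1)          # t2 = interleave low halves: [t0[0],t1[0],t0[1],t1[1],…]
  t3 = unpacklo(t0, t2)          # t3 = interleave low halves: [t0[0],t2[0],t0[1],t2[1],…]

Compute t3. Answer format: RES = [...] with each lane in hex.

t0 = [0x82, 0xd6, 0xfa, 0x12, 0x9b, 0x41, 0xe8, 0xfe]
t1 = [0xfe, 0x82, 0xe8, 0xd6, 0x41, 0xfa, 0x9b, 0x12]
t2 = [0x82, 0xfe, 0xd6, 0x82, 0xfa, 0xe8, 0x12, 0xd6]
t3 = [0x82, 0x82, 0xd6, 0xfe, 0xfa, 0xd6, 0x12, 0x82]

RES = [ 0x82  0x82  0xd6  0xfe  0xfa  0xd6  0x12  0x82 ]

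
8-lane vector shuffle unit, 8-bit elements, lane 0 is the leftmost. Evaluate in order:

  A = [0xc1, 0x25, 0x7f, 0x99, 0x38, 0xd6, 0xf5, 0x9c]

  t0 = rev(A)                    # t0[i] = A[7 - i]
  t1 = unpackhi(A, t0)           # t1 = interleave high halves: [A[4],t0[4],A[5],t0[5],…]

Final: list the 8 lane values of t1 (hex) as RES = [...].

  t0: 9c f5 d6 38 99 7f 25 c1
  t1: 38 99 d6 7f f5 25 9c c1

RES = [ 0x38  0x99  0xd6  0x7f  0xf5  0x25  0x9c  0xc1 ]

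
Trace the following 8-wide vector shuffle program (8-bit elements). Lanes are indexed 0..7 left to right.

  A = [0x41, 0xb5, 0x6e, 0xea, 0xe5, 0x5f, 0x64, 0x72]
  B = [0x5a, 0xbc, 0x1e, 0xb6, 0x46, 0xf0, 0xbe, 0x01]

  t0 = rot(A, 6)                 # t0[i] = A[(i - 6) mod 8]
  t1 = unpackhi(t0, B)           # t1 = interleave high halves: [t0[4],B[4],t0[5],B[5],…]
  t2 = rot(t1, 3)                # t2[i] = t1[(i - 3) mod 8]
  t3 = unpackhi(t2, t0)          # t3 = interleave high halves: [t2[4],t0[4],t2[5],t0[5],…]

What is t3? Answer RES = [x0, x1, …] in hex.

RES = [ 0x46  0x64  0x72  0x72  0xf0  0x41  0x41  0xb5 ]

→ t0 |6e|ea|e5|5f|64|72|41|b5|
→ t1 |64|46|72|f0|41|be|b5|01|
→ t2 |be|b5|01|64|46|72|f0|41|
→ t3 |46|64|72|72|f0|41|41|b5|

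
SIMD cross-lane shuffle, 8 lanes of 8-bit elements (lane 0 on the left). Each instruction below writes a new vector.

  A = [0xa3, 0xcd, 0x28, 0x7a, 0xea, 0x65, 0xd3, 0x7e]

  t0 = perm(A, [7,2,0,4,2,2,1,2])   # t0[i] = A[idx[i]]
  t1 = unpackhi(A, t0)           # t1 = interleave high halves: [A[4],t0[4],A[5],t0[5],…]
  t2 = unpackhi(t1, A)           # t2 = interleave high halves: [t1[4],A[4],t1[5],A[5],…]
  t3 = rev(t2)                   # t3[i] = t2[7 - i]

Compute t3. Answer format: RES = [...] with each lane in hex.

RES = [ 0x7e  0x28  0xd3  0x7e  0x65  0xcd  0xea  0xd3 ]

t0 = [0x7e, 0x28, 0xa3, 0xea, 0x28, 0x28, 0xcd, 0x28]
t1 = [0xea, 0x28, 0x65, 0x28, 0xd3, 0xcd, 0x7e, 0x28]
t2 = [0xd3, 0xea, 0xcd, 0x65, 0x7e, 0xd3, 0x28, 0x7e]
t3 = [0x7e, 0x28, 0xd3, 0x7e, 0x65, 0xcd, 0xea, 0xd3]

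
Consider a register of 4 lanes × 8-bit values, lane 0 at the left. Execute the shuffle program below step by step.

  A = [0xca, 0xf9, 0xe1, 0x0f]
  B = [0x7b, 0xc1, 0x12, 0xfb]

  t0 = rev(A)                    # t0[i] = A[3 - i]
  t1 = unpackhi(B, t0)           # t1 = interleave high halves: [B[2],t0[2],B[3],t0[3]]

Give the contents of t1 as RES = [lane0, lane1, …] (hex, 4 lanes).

  t0: 0f e1 f9 ca
  t1: 12 f9 fb ca

RES = [0x12, 0xf9, 0xfb, 0xca]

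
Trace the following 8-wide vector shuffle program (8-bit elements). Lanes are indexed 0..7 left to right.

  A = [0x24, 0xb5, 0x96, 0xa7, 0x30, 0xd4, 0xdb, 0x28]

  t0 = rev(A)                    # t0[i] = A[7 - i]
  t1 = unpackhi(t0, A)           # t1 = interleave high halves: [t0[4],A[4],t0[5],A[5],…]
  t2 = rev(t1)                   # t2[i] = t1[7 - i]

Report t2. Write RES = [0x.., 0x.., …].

→ t0 |28|db|d4|30|a7|96|b5|24|
→ t1 |a7|30|96|d4|b5|db|24|28|
→ t2 |28|24|db|b5|d4|96|30|a7|

RES = [0x28, 0x24, 0xdb, 0xb5, 0xd4, 0x96, 0x30, 0xa7]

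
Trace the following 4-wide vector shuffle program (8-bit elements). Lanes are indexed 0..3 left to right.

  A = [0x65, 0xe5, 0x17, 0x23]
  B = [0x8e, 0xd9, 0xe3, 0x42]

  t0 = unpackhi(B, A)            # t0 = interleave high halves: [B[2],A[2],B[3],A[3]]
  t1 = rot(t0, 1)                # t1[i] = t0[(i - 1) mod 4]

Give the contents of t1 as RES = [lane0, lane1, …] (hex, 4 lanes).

RES = [ 0x23  0xe3  0x17  0x42 ]

  t0: e3 17 42 23
  t1: 23 e3 17 42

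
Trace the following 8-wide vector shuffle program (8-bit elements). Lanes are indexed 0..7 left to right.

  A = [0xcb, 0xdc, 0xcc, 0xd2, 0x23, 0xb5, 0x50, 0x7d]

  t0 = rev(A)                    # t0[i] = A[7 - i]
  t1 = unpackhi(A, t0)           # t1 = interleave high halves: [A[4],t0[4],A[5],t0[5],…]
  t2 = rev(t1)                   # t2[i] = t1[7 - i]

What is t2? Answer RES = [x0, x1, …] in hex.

RES = [0xcb, 0x7d, 0xdc, 0x50, 0xcc, 0xb5, 0xd2, 0x23]

→ t0 |7d|50|b5|23|d2|cc|dc|cb|
→ t1 |23|d2|b5|cc|50|dc|7d|cb|
→ t2 |cb|7d|dc|50|cc|b5|d2|23|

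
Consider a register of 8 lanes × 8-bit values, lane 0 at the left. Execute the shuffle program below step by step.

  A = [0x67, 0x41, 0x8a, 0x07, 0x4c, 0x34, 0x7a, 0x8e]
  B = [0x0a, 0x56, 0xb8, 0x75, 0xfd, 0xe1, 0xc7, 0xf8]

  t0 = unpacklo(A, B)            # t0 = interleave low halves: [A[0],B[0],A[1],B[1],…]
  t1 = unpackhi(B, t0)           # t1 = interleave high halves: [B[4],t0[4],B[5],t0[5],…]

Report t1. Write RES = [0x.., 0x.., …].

RES = [ 0xfd  0x8a  0xe1  0xb8  0xc7  0x07  0xf8  0x75 ]

→ t0 |67|0a|41|56|8a|b8|07|75|
→ t1 |fd|8a|e1|b8|c7|07|f8|75|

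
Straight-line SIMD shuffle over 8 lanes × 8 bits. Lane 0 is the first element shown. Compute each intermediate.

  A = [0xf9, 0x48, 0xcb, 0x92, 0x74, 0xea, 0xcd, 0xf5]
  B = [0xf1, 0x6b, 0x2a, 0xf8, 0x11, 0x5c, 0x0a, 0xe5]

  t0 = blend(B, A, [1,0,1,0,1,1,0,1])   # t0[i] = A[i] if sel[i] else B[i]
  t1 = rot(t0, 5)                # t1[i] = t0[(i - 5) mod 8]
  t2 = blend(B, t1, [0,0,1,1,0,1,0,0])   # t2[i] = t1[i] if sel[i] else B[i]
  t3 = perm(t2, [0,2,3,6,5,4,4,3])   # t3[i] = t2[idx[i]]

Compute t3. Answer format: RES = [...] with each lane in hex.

  t0: f9 6b cb f8 74 ea 0a f5
  t1: f8 74 ea 0a f5 f9 6b cb
  t2: f1 6b ea 0a 11 f9 0a e5
  t3: f1 ea 0a 0a f9 11 11 0a

RES = [ 0xf1  0xea  0x0a  0x0a  0xf9  0x11  0x11  0x0a ]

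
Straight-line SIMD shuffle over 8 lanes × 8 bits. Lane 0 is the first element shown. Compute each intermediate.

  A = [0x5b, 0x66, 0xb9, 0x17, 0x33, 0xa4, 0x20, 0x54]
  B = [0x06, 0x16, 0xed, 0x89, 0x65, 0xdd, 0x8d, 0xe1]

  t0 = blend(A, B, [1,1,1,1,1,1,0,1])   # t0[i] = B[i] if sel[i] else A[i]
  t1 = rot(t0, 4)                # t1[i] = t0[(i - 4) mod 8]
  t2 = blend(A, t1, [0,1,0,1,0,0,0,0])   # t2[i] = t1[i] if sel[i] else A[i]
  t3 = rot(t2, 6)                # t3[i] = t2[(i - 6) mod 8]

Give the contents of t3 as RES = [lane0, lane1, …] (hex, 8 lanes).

RES = [ 0xb9  0xe1  0x33  0xa4  0x20  0x54  0x5b  0xdd ]

t0 = [0x06, 0x16, 0xed, 0x89, 0x65, 0xdd, 0x20, 0xe1]
t1 = [0x65, 0xdd, 0x20, 0xe1, 0x06, 0x16, 0xed, 0x89]
t2 = [0x5b, 0xdd, 0xb9, 0xe1, 0x33, 0xa4, 0x20, 0x54]
t3 = [0xb9, 0xe1, 0x33, 0xa4, 0x20, 0x54, 0x5b, 0xdd]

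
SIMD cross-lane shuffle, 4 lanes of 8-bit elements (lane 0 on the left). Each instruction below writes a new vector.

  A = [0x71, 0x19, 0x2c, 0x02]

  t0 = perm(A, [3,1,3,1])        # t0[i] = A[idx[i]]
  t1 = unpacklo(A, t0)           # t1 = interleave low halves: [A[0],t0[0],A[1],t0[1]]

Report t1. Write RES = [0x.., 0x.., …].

RES = [ 0x71  0x02  0x19  0x19 ]

t0 = [0x02, 0x19, 0x02, 0x19]
t1 = [0x71, 0x02, 0x19, 0x19]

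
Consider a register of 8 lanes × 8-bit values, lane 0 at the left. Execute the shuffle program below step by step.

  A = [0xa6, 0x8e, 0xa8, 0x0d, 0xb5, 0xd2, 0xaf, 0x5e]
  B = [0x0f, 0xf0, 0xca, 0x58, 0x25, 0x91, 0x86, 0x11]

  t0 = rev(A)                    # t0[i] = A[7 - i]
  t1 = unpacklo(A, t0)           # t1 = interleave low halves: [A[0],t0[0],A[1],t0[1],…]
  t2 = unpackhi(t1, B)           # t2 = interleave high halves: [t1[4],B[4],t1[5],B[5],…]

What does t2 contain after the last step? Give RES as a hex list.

RES = [0xa8, 0x25, 0xd2, 0x91, 0x0d, 0x86, 0xb5, 0x11]

→ t0 |5e|af|d2|b5|0d|a8|8e|a6|
→ t1 |a6|5e|8e|af|a8|d2|0d|b5|
→ t2 |a8|25|d2|91|0d|86|b5|11|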